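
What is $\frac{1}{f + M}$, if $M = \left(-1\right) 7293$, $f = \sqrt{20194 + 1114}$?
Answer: $- \frac{7293}{53166541} - \frac{2 \sqrt{5327}}{53166541} \approx -0.00013992$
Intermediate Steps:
$f = 2 \sqrt{5327}$ ($f = \sqrt{21308} = 2 \sqrt{5327} \approx 145.97$)
$M = -7293$
$\frac{1}{f + M} = \frac{1}{2 \sqrt{5327} - 7293} = \frac{1}{-7293 + 2 \sqrt{5327}}$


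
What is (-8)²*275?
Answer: 17600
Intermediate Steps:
(-8)²*275 = 64*275 = 17600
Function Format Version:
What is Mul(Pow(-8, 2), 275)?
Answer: 17600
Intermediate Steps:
Mul(Pow(-8, 2), 275) = Mul(64, 275) = 17600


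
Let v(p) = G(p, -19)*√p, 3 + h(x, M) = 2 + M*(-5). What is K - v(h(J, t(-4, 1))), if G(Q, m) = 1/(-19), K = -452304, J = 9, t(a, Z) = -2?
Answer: -8593773/19 ≈ -4.5230e+5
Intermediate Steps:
h(x, M) = -1 - 5*M (h(x, M) = -3 + (2 + M*(-5)) = -3 + (2 - 5*M) = -1 - 5*M)
G(Q, m) = -1/19
v(p) = -√p/19
K - v(h(J, t(-4, 1))) = -452304 - (-1)*√(-1 - 5*(-2))/19 = -452304 - (-1)*√(-1 + 10)/19 = -452304 - (-1)*√9/19 = -452304 - (-1)*3/19 = -452304 - 1*(-3/19) = -452304 + 3/19 = -8593773/19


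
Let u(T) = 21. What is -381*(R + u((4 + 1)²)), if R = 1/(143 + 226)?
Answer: -984250/123 ≈ -8002.0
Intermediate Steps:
R = 1/369 ≈ 0.0027100
-381*(R + u((4 + 1)²)) = -381*(1/369 + 21) = -381*7750/369 = -984250/123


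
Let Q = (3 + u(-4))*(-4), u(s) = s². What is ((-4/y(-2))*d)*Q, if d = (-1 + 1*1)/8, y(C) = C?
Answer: 0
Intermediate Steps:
d = 0 (d = (-1 + 1)*(⅛) = 0*(⅛) = 0)
Q = -76 (Q = (3 + (-4)²)*(-4) = (3 + 16)*(-4) = 19*(-4) = -76)
((-4/y(-2))*d)*Q = (-4/(-2)*0)*(-76) = (-4*(-½)*0)*(-76) = (2*0)*(-76) = 0*(-76) = 0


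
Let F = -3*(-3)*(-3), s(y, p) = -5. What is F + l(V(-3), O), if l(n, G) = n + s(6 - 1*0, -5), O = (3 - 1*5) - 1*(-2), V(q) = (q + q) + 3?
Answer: -35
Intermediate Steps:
V(q) = 3 + 2*q (V(q) = 2*q + 3 = 3 + 2*q)
O = 0 (O = (3 - 5) + 2 = -2 + 2 = 0)
l(n, G) = -5 + n (l(n, G) = n - 5 = -5 + n)
F = -27 (F = 9*(-3) = -27)
F + l(V(-3), O) = -27 + (-5 + (3 + 2*(-3))) = -27 + (-5 + (3 - 6)) = -27 + (-5 - 3) = -27 - 8 = -35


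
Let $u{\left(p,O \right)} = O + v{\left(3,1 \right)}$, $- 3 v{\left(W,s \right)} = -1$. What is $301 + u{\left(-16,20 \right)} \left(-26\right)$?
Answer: $- \frac{683}{3} \approx -227.67$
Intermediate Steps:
$v{\left(W,s \right)} = \frac{1}{3}$ ($v{\left(W,s \right)} = \left(- \frac{1}{3}\right) \left(-1\right) = \frac{1}{3}$)
$u{\left(p,O \right)} = \frac{1}{3} + O$ ($u{\left(p,O \right)} = O + \frac{1}{3} = \frac{1}{3} + O$)
$301 + u{\left(-16,20 \right)} \left(-26\right) = 301 + \left(\frac{1}{3} + 20\right) \left(-26\right) = 301 + \frac{61}{3} \left(-26\right) = 301 - \frac{1586}{3} = - \frac{683}{3}$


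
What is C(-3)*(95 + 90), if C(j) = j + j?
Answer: -1110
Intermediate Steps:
C(j) = 2*j
C(-3)*(95 + 90) = (2*(-3))*(95 + 90) = -6*185 = -1110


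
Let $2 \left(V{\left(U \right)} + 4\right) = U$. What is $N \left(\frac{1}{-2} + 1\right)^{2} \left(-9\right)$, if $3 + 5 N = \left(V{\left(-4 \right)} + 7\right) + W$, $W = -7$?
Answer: $\frac{81}{20} \approx 4.05$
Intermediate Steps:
$V{\left(U \right)} = -4 + \frac{U}{2}$
$N = - \frac{9}{5}$ ($N = - \frac{3}{5} + \frac{\left(\left(-4 + \frac{1}{2} \left(-4\right)\right) + 7\right) - 7}{5} = - \frac{3}{5} + \frac{\left(\left(-4 - 2\right) + 7\right) - 7}{5} = - \frac{3}{5} + \frac{\left(-6 + 7\right) - 7}{5} = - \frac{3}{5} + \frac{1 - 7}{5} = - \frac{3}{5} + \frac{1}{5} \left(-6\right) = - \frac{3}{5} - \frac{6}{5} = - \frac{9}{5} \approx -1.8$)
$N \left(\frac{1}{-2} + 1\right)^{2} \left(-9\right) = - \frac{9 \left(\frac{1}{-2} + 1\right)^{2}}{5} \left(-9\right) = - \frac{9 \left(- \frac{1}{2} + 1\right)^{2}}{5} \left(-9\right) = - \frac{9}{5 \cdot 4} \left(-9\right) = \left(- \frac{9}{5}\right) \frac{1}{4} \left(-9\right) = \left(- \frac{9}{20}\right) \left(-9\right) = \frac{81}{20}$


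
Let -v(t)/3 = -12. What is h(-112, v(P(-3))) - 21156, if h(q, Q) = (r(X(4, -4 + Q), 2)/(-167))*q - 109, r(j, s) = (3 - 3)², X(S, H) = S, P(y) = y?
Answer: -21265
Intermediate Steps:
r(j, s) = 0 (r(j, s) = 0² = 0)
v(t) = 36 (v(t) = -3*(-12) = 36)
h(q, Q) = -109 (h(q, Q) = (0/(-167))*q - 109 = (0*(-1/167))*q - 109 = 0*q - 109 = 0 - 109 = -109)
h(-112, v(P(-3))) - 21156 = -109 - 21156 = -21265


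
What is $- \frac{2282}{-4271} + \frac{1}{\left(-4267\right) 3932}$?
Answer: $\frac{38287035737}{71658171724} \approx 0.5343$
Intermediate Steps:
$- \frac{2282}{-4271} + \frac{1}{\left(-4267\right) 3932} = \left(-2282\right) \left(- \frac{1}{4271}\right) - \frac{1}{16777844} = \frac{2282}{4271} - \frac{1}{16777844} = \frac{38287035737}{71658171724}$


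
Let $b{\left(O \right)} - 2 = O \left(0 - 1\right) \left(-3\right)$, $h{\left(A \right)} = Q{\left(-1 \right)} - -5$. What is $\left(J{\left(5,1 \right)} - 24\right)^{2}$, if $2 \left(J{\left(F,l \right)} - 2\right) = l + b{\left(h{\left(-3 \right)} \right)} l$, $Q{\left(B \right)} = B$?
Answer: $\frac{841}{4} \approx 210.25$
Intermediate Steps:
$h{\left(A \right)} = 4$ ($h{\left(A \right)} = -1 - -5 = -1 + 5 = 4$)
$b{\left(O \right)} = 2 + 3 O$ ($b{\left(O \right)} = 2 + O \left(0 - 1\right) \left(-3\right) = 2 + O \left(-1\right) \left(-3\right) = 2 + - O \left(-3\right) = 2 + 3 O$)
$J{\left(F,l \right)} = 2 + \frac{15 l}{2}$ ($J{\left(F,l \right)} = 2 + \frac{l + \left(2 + 3 \cdot 4\right) l}{2} = 2 + \frac{l + \left(2 + 12\right) l}{2} = 2 + \frac{l + 14 l}{2} = 2 + \frac{15 l}{2}$)
$\left(J{\left(5,1 \right)} - 24\right)^{2} = \left(\left(2 + \frac{15}{2} \cdot 1\right) - 24\right)^{2} = \left(\left(2 + \frac{15}{2}\right) - 24\right)^{2} = \left(\frac{19}{2} - 24\right)^{2} = \left(- \frac{29}{2}\right)^{2} = \frac{841}{4}$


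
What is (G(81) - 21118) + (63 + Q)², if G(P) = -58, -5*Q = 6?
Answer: -433919/25 ≈ -17357.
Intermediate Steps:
Q = -6/5 (Q = -⅕*6 = -6/5 ≈ -1.2000)
(G(81) - 21118) + (63 + Q)² = (-58 - 21118) + (63 - 6/5)² = -21176 + (309/5)² = -21176 + 95481/25 = -433919/25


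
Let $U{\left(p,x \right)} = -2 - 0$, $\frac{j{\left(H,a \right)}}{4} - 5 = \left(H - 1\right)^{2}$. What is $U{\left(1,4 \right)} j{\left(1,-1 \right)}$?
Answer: $-40$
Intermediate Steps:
$j{\left(H,a \right)} = 20 + 4 \left(-1 + H\right)^{2}$ ($j{\left(H,a \right)} = 20 + 4 \left(H - 1\right)^{2} = 20 + 4 \left(-1 + H\right)^{2}$)
$U{\left(p,x \right)} = -2$ ($U{\left(p,x \right)} = -2 + 0 = -2$)
$U{\left(1,4 \right)} j{\left(1,-1 \right)} = - 2 \left(20 + 4 \left(-1 + 1\right)^{2}\right) = - 2 \left(20 + 4 \cdot 0^{2}\right) = - 2 \left(20 + 4 \cdot 0\right) = - 2 \left(20 + 0\right) = \left(-2\right) 20 = -40$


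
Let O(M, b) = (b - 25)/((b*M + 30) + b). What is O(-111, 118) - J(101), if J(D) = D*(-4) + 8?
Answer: 5128107/12950 ≈ 395.99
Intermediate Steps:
J(D) = 8 - 4*D (J(D) = -4*D + 8 = 8 - 4*D)
O(M, b) = (-25 + b)/(30 + b + M*b) (O(M, b) = (-25 + b)/((M*b + 30) + b) = (-25 + b)/((30 + M*b) + b) = (-25 + b)/(30 + b + M*b))
O(-111, 118) - J(101) = (-25 + 118)/(30 + 118 - 111*118) - (8 - 4*101) = 93/(30 + 118 - 13098) - (8 - 404) = 93/(-12950) - 1*(-396) = -1/12950*93 + 396 = -93/12950 + 396 = 5128107/12950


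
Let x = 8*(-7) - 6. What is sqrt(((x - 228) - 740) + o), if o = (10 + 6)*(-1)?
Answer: I*sqrt(1046) ≈ 32.342*I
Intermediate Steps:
x = -62 (x = -56 - 6 = -62)
o = -16 (o = 16*(-1) = -16)
sqrt(((x - 228) - 740) + o) = sqrt(((-62 - 228) - 740) - 16) = sqrt((-290 - 740) - 16) = sqrt(-1030 - 16) = sqrt(-1046) = I*sqrt(1046)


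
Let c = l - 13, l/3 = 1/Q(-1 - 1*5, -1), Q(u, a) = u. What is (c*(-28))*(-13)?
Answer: -4914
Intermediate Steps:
l = -1/2 (l = 3/(-1 - 1*5) = 3/(-1 - 5) = 3/(-6) = 3*(-1/6) = -1/2 ≈ -0.50000)
c = -27/2 (c = -1/2 - 13 = -27/2 ≈ -13.500)
(c*(-28))*(-13) = -27/2*(-28)*(-13) = 378*(-13) = -4914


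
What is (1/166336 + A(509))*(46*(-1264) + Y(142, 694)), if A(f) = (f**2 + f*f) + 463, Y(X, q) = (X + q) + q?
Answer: -2441931888484307/83168 ≈ -2.9361e+10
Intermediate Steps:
Y(X, q) = X + 2*q
A(f) = 463 + 2*f**2 (A(f) = (f**2 + f**2) + 463 = 2*f**2 + 463 = 463 + 2*f**2)
(1/166336 + A(509))*(46*(-1264) + Y(142, 694)) = (1/166336 + (463 + 2*509**2))*(46*(-1264) + (142 + 2*694)) = (1/166336 + (463 + 2*259081))*(-58144 + (142 + 1388)) = (1/166336 + (463 + 518162))*(-58144 + 1530) = (1/166336 + 518625)*(-56614) = (86266008001/166336)*(-56614) = -2441931888484307/83168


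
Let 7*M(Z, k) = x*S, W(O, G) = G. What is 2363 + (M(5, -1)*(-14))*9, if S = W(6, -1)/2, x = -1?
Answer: 2354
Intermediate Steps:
S = -½ (S = -1/2 = -1*½ = -½ ≈ -0.50000)
M(Z, k) = 1/14 (M(Z, k) = (-1*(-½))/7 = (⅐)*(½) = 1/14)
2363 + (M(5, -1)*(-14))*9 = 2363 + ((1/14)*(-14))*9 = 2363 - 1*9 = 2363 - 9 = 2354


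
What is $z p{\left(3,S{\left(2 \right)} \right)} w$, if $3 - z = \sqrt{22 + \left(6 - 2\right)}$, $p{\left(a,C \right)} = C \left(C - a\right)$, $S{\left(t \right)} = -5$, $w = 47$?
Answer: $5640 - 1880 \sqrt{26} \approx -3946.2$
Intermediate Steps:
$z = 3 - \sqrt{26}$ ($z = 3 - \sqrt{22 + \left(6 - 2\right)} = 3 - \sqrt{22 + 4} = 3 - \sqrt{26} \approx -2.099$)
$z p{\left(3,S{\left(2 \right)} \right)} w = \left(3 - \sqrt{26}\right) \left(- 5 \left(-5 - 3\right)\right) 47 = \left(3 - \sqrt{26}\right) \left(\left(-5\right) \left(-8\right)\right) 47 = \left(3 - \sqrt{26}\right) 40 \cdot 47 = \left(120 - 40 \sqrt{26}\right) 47 = 5640 - 1880 \sqrt{26}$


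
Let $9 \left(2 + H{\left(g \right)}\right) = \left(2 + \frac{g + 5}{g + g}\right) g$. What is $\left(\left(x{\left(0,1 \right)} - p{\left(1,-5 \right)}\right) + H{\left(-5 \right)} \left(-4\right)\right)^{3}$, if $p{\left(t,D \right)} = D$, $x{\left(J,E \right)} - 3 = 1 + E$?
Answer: $\frac{8242408}{729} \approx 11306.0$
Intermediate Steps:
$x{\left(J,E \right)} = 4 + E$ ($x{\left(J,E \right)} = 3 + \left(1 + E\right) = 4 + E$)
$H{\left(g \right)} = -2 + \frac{g \left(2 + \frac{5 + g}{2 g}\right)}{9}$ ($H{\left(g \right)} = -2 + \frac{\left(2 + \frac{g + 5}{g + g}\right) g}{9} = -2 + \frac{\left(2 + \frac{5 + g}{2 g}\right) g}{9} = -2 + \frac{g \left(2 + \frac{5 + g}{2 g}\right)}{9}$)
$\left(\left(x{\left(0,1 \right)} - p{\left(1,-5 \right)}\right) + H{\left(-5 \right)} \left(-4\right)\right)^{3} = \left(\left(\left(4 + 1\right) - -5\right) + \left(- \frac{31}{18} + \frac{5}{18} \left(-5\right)\right) \left(-4\right)\right)^{3} = \left(\left(5 + 5\right) + \left(- \frac{31}{18} - \frac{25}{18}\right) \left(-4\right)\right)^{3} = \left(10 - - \frac{112}{9}\right)^{3} = \left(10 + \frac{112}{9}\right)^{3} = \left(\frac{202}{9}\right)^{3} = \frac{8242408}{729}$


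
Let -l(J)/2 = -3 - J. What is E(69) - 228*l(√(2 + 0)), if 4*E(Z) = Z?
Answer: -5403/4 - 456*√2 ≈ -1995.6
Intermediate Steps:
l(J) = 6 + 2*J (l(J) = -2*(-3 - J) = 6 + 2*J)
E(Z) = Z/4
E(69) - 228*l(√(2 + 0)) = (¼)*69 - 228*(6 + 2*√(2 + 0)) = 69/4 - 228*(6 + 2*√2) = 69/4 - (1368 + 456*√2) = 69/4 + (-1368 - 456*√2) = -5403/4 - 456*√2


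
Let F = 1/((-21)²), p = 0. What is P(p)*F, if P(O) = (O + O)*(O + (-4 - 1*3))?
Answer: 0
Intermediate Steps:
P(O) = 2*O*(-7 + O) (P(O) = (2*O)*(O + (-4 - 3)) = (2*O)*(O - 7) = (2*O)*(-7 + O) = 2*O*(-7 + O))
F = 1/441 ≈ 0.0022676
P(p)*F = (2*0*(-7 + 0))*(1/441) = (2*0*(-7))*(1/441) = 0*(1/441) = 0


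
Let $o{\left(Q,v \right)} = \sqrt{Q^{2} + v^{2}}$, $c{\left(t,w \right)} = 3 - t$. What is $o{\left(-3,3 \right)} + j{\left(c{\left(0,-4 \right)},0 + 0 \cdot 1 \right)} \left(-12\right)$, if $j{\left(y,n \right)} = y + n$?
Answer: $-36 + 3 \sqrt{2} \approx -31.757$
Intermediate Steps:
$j{\left(y,n \right)} = n + y$
$o{\left(-3,3 \right)} + j{\left(c{\left(0,-4 \right)},0 + 0 \cdot 1 \right)} \left(-12\right) = \sqrt{\left(-3\right)^{2} + 3^{2}} + \left(\left(0 + 0 \cdot 1\right) + \left(3 - 0\right)\right) \left(-12\right) = \sqrt{9 + 9} + \left(\left(0 + 0\right) + \left(3 + 0\right)\right) \left(-12\right) = \sqrt{18} + \left(0 + 3\right) \left(-12\right) = 3 \sqrt{2} + 3 \left(-12\right) = 3 \sqrt{2} - 36 = -36 + 3 \sqrt{2}$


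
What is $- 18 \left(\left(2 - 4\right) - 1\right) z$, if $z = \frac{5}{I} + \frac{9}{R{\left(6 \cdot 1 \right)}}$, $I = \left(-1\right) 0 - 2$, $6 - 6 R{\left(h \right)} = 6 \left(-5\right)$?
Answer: $-54$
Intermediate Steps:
$R{\left(h \right)} = 6$ ($R{\left(h \right)} = 1 - \frac{6 \left(-5\right)}{6} = 1 - -5 = 1 + 5 = 6$)
$I = -2$ ($I = 0 - 2 = -2$)
$z = -1$ ($z = \frac{5}{-2} + \frac{9}{6} = 5 \left(- \frac{1}{2}\right) + 9 \cdot \frac{1}{6} = - \frac{5}{2} + \frac{3}{2} = -1$)
$- 18 \left(\left(2 - 4\right) - 1\right) z = - 18 \left(\left(2 - 4\right) - 1\right) \left(-1\right) = - 18 \left(-2 - 1\right) \left(-1\right) = \left(-18\right) \left(-3\right) \left(-1\right) = 54 \left(-1\right) = -54$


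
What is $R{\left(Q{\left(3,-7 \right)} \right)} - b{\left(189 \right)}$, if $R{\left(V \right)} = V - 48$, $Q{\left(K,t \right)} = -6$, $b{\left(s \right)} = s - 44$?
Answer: $-199$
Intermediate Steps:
$b{\left(s \right)} = -44 + s$ ($b{\left(s \right)} = s - 44 = -44 + s$)
$R{\left(V \right)} = -48 + V$ ($R{\left(V \right)} = V - 48 = -48 + V$)
$R{\left(Q{\left(3,-7 \right)} \right)} - b{\left(189 \right)} = \left(-48 - 6\right) - \left(-44 + 189\right) = -54 - 145 = -199$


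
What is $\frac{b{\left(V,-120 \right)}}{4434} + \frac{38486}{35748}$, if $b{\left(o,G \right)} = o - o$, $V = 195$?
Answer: $\frac{19243}{17874} \approx 1.0766$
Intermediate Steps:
$b{\left(o,G \right)} = 0$
$\frac{b{\left(V,-120 \right)}}{4434} + \frac{38486}{35748} = \frac{0}{4434} + \frac{38486}{35748} = 0 \cdot \frac{1}{4434} + 38486 \cdot \frac{1}{35748} = 0 + \frac{19243}{17874} = \frac{19243}{17874}$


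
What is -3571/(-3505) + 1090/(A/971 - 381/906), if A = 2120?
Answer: 1122162330933/1811815115 ≈ 619.36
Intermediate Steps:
-3571/(-3505) + 1090/(A/971 - 381/906) = -3571/(-3505) + 1090/(2120/971 - 381/906) = -3571*(-1/3505) + 1090/(2120*(1/971) - 381*1/906) = 3571/3505 + 1090/(2120/971 - 127/302) = 3571/3505 + 1090/(516923/293242) = 3571/3505 + 1090*(293242/516923) = 3571/3505 + 319633780/516923 = 1122162330933/1811815115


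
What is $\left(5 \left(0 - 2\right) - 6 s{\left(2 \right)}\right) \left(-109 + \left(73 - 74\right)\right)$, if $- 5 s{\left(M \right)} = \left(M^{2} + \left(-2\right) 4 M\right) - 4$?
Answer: $3212$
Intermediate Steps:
$s{\left(M \right)} = \frac{4}{5} - \frac{M^{2}}{5} + \frac{8 M}{5}$ ($s{\left(M \right)} = - \frac{\left(M^{2} + \left(-2\right) 4 M\right) - 4}{5} = - \frac{\left(M^{2} - 8 M\right) - 4}{5} = - \frac{-4 + M^{2} - 8 M}{5} = \frac{4}{5} - \frac{M^{2}}{5} + \frac{8 M}{5}$)
$\left(5 \left(0 - 2\right) - 6 s{\left(2 \right)}\right) \left(-109 + \left(73 - 74\right)\right) = \left(5 \left(0 - 2\right) - 6 \left(\frac{4}{5} - \frac{2^{2}}{5} + \frac{8}{5} \cdot 2\right)\right) \left(-109 + \left(73 - 74\right)\right) = \left(5 \left(-2\right) - 6 \left(\frac{4}{5} - \frac{4}{5} + \frac{16}{5}\right)\right) \left(-109 + \left(73 - 74\right)\right) = \left(-10 - 6 \left(\frac{4}{5} - \frac{4}{5} + \frac{16}{5}\right)\right) \left(-109 - 1\right) = \left(-10 - \frac{96}{5}\right) \left(-110\right) = \left(- \frac{146}{5}\right) \left(-110\right) = 3212$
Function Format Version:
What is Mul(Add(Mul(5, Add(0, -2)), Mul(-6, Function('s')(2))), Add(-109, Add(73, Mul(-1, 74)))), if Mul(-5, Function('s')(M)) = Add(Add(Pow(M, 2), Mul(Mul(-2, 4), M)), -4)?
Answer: 3212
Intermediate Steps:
Function('s')(M) = Add(Rational(4, 5), Mul(Rational(-1, 5), Pow(M, 2)), Mul(Rational(8, 5), M)) (Function('s')(M) = Mul(Rational(-1, 5), Add(Add(Pow(M, 2), Mul(Mul(-2, 4), M)), -4)) = Mul(Rational(-1, 5), Add(Add(Pow(M, 2), Mul(-8, M)), -4)) = Mul(Rational(-1, 5), Add(-4, Pow(M, 2), Mul(-8, M))) = Add(Rational(4, 5), Mul(Rational(-1, 5), Pow(M, 2)), Mul(Rational(8, 5), M)))
Mul(Add(Mul(5, Add(0, -2)), Mul(-6, Function('s')(2))), Add(-109, Add(73, Mul(-1, 74)))) = Mul(Add(Mul(5, Add(0, -2)), Mul(-6, Add(Rational(4, 5), Mul(Rational(-1, 5), Pow(2, 2)), Mul(Rational(8, 5), 2)))), Add(-109, Add(73, Mul(-1, 74)))) = Mul(Add(Mul(5, -2), Mul(-6, Add(Rational(4, 5), Mul(Rational(-1, 5), 4), Rational(16, 5)))), Add(-109, Add(73, -74))) = Mul(Add(-10, Mul(-6, Add(Rational(4, 5), Rational(-4, 5), Rational(16, 5)))), Add(-109, -1)) = Mul(Add(-10, Mul(-6, Rational(16, 5))), -110) = Mul(Add(-10, Rational(-96, 5)), -110) = Mul(Rational(-146, 5), -110) = 3212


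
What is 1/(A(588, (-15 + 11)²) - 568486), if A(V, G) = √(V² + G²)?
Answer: -284243/161587993098 - 5*√865/80793996549 ≈ -1.7609e-6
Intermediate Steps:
A(V, G) = √(G² + V²)
1/(A(588, (-15 + 11)²) - 568486) = 1/(√(((-15 + 11)²)² + 588²) - 568486) = 1/(√(((-4)²)² + 345744) - 568486) = 1/(√(16² + 345744) - 568486) = 1/(√(256 + 345744) - 568486) = 1/(√346000 - 568486) = 1/(20*√865 - 568486) = 1/(-568486 + 20*√865)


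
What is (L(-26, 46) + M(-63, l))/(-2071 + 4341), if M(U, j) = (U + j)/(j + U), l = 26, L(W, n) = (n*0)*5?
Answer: 1/2270 ≈ 0.00044053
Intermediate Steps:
L(W, n) = 0 (L(W, n) = 0*5 = 0)
M(U, j) = 1 (M(U, j) = (U + j)/(U + j) = 1)
(L(-26, 46) + M(-63, l))/(-2071 + 4341) = (0 + 1)/(-2071 + 4341) = 1/2270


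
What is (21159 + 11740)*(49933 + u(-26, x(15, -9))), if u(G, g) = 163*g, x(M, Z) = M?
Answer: 1723183822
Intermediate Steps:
(21159 + 11740)*(49933 + u(-26, x(15, -9))) = (21159 + 11740)*(49933 + 163*15) = 32899*(49933 + 2445) = 32899*52378 = 1723183822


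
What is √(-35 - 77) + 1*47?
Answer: 47 + 4*I*√7 ≈ 47.0 + 10.583*I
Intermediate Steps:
√(-35 - 77) + 1*47 = √(-112) + 47 = 4*I*√7 + 47 = 47 + 4*I*√7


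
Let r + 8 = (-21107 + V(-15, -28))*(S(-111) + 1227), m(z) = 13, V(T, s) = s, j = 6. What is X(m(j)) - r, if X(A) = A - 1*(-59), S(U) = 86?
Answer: 27750335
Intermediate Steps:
r = -27750263 (r = -8 + (-21107 - 28)*(86 + 1227) = -8 - 21135*1313 = -8 - 27750255 = -27750263)
X(A) = 59 + A (X(A) = A + 59 = 59 + A)
X(m(j)) - r = (59 + 13) - 1*(-27750263) = 72 + 27750263 = 27750335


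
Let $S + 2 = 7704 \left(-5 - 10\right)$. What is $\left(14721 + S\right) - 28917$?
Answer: $-129758$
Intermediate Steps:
$S = -115562$ ($S = -2 + 7704 \left(-5 - 10\right) = -2 + 7704 \left(-15\right) = -2 - 115560 = -115562$)
$\left(14721 + S\right) - 28917 = \left(14721 - 115562\right) - 28917 = -100841 - 28917 = -129758$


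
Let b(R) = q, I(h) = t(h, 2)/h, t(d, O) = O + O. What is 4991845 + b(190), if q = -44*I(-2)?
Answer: 4991933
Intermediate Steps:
t(d, O) = 2*O
I(h) = 4/h (I(h) = (2*2)/h = 4/h)
q = 88 (q = -176/(-2) = -176*(-1)/2 = -44*(-2) = 88)
b(R) = 88
4991845 + b(190) = 4991845 + 88 = 4991933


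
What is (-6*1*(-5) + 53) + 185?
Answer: 268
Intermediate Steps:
(-6*1*(-5) + 53) + 185 = (-6*(-5) + 53) + 185 = (30 + 53) + 185 = 83 + 185 = 268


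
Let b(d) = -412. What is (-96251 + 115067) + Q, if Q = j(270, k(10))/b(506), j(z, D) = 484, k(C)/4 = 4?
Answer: 1937927/103 ≈ 18815.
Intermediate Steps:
k(C) = 16 (k(C) = 4*4 = 16)
Q = -121/103 (Q = 484/(-412) = 484*(-1/412) = -121/103 ≈ -1.1748)
(-96251 + 115067) + Q = (-96251 + 115067) - 121/103 = 18816 - 121/103 = 1937927/103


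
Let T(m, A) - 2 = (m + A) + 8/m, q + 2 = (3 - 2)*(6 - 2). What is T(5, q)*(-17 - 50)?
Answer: -3551/5 ≈ -710.20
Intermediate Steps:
q = 2 (q = -2 + (3 - 2)*(6 - 2) = -2 + 1*4 = -2 + 4 = 2)
T(m, A) = 2 + A + m + 8/m (T(m, A) = 2 + ((m + A) + 8/m) = 2 + ((A + m) + 8/m) = 2 + (A + m + 8/m) = 2 + A + m + 8/m)
T(5, q)*(-17 - 50) = (2 + 2 + 5 + 8/5)*(-17 - 50) = (2 + 2 + 5 + 8*(⅕))*(-67) = (2 + 2 + 5 + 8/5)*(-67) = (53/5)*(-67) = -3551/5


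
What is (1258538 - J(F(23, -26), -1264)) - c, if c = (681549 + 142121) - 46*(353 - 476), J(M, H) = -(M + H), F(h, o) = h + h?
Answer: 427992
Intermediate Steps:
F(h, o) = 2*h
J(M, H) = -H - M (J(M, H) = -(H + M) = -H - M)
c = 829328 (c = 823670 - 46*(-123) = 823670 + 5658 = 829328)
(1258538 - J(F(23, -26), -1264)) - c = (1258538 - (-1*(-1264) - 2*23)) - 1*829328 = (1258538 - (1264 - 1*46)) - 829328 = (1258538 - (1264 - 46)) - 829328 = (1258538 - 1*1218) - 829328 = (1258538 - 1218) - 829328 = 1257320 - 829328 = 427992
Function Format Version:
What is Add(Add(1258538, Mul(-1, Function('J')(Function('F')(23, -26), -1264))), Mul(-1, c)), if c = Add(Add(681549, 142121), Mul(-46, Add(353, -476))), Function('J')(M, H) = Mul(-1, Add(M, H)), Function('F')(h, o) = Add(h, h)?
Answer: 427992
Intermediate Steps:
Function('F')(h, o) = Mul(2, h)
Function('J')(M, H) = Add(Mul(-1, H), Mul(-1, M)) (Function('J')(M, H) = Mul(-1, Add(H, M)) = Add(Mul(-1, H), Mul(-1, M)))
c = 829328 (c = Add(823670, Mul(-46, -123)) = Add(823670, 5658) = 829328)
Add(Add(1258538, Mul(-1, Function('J')(Function('F')(23, -26), -1264))), Mul(-1, c)) = Add(Add(1258538, Mul(-1, Add(Mul(-1, -1264), Mul(-1, Mul(2, 23))))), Mul(-1, 829328)) = Add(Add(1258538, Mul(-1, Add(1264, Mul(-1, 46)))), -829328) = Add(Add(1258538, Mul(-1, Add(1264, -46))), -829328) = Add(Add(1258538, Mul(-1, 1218)), -829328) = Add(Add(1258538, -1218), -829328) = Add(1257320, -829328) = 427992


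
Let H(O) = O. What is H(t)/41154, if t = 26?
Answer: 13/20577 ≈ 0.00063177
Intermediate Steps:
H(t)/41154 = 26/41154 = 26*(1/41154) = 13/20577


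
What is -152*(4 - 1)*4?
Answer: -1824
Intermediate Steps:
-152*(4 - 1)*4 = -456*4 = -152*12 = -1824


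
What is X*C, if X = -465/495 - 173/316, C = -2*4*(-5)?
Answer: -155050/2607 ≈ -59.474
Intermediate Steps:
C = 40 (C = -8*(-5) = 40)
X = -15505/10428 (X = -465*1/495 - 173*1/316 = -31/33 - 173/316 = -15505/10428 ≈ -1.4869)
X*C = -15505/10428*40 = -155050/2607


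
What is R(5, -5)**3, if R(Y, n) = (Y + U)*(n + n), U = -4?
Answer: -1000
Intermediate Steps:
R(Y, n) = 2*n*(-4 + Y) (R(Y, n) = (Y - 4)*(n + n) = (-4 + Y)*(2*n) = 2*n*(-4 + Y))
R(5, -5)**3 = (2*(-5)*(-4 + 5))**3 = (2*(-5)*1)**3 = (-10)**3 = -1000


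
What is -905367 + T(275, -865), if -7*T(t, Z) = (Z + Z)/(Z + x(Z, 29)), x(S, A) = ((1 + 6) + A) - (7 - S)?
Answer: -10780206599/11907 ≈ -9.0537e+5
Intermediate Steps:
x(S, A) = A + S (x(S, A) = (7 + A) + (-7 + S) = A + S)
T(t, Z) = -2*Z/(7*(29 + 2*Z)) (T(t, Z) = -(Z + Z)/(7*(Z + (29 + Z))) = -2*Z/(7*(29 + 2*Z)))
-905367 + T(275, -865) = -905367 - 2*(-865)/(203 + 14*(-865)) = -905367 - 2*(-865)/(203 - 12110) = -905367 - 2*(-865)/(-11907) = -905367 - 2*(-865)*(-1/11907) = -905367 - 1730/11907 = -10780206599/11907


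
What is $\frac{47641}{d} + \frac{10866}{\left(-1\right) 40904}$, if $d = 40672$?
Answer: $\frac{188345689}{207955936} \approx 0.9057$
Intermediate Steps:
$\frac{47641}{d} + \frac{10866}{\left(-1\right) 40904} = \frac{47641}{40672} + \frac{10866}{\left(-1\right) 40904} = 47641 \cdot \frac{1}{40672} + \frac{10866}{-40904} = \frac{47641}{40672} + 10866 \left(- \frac{1}{40904}\right) = \frac{47641}{40672} - \frac{5433}{20452} = \frac{188345689}{207955936}$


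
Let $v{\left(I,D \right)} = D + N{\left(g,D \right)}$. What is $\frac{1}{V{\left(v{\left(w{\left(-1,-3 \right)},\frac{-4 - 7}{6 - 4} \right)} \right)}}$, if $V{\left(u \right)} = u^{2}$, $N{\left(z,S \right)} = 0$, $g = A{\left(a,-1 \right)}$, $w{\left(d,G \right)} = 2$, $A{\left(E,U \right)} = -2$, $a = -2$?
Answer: $\frac{4}{121} \approx 0.033058$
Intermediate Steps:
$g = -2$
$v{\left(I,D \right)} = D$ ($v{\left(I,D \right)} = D + 0 = D$)
$\frac{1}{V{\left(v{\left(w{\left(-1,-3 \right)},\frac{-4 - 7}{6 - 4} \right)} \right)}} = \frac{1}{\left(\frac{-4 - 7}{6 - 4}\right)^{2}} = \frac{1}{\left(- \frac{11}{2}\right)^{2}} = \frac{1}{\frac{121}{4}} = \frac{4}{121}$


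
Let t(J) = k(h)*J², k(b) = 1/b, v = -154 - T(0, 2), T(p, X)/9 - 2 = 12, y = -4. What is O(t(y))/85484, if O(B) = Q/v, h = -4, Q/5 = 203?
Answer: -29/683872 ≈ -4.2406e-5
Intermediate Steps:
Q = 1015 (Q = 5*203 = 1015)
T(p, X) = 126 (T(p, X) = 18 + 9*12 = 18 + 108 = 126)
v = -280 (v = -154 - 1*126 = -154 - 126 = -280)
t(J) = -J²/4 (t(J) = J²/(-4) = -J²/4)
O(B) = -29/8 (O(B) = 1015/(-280) = 1015*(-1/280) = -29/8)
O(t(y))/85484 = -29/8/85484 = -29/8*1/85484 = -29/683872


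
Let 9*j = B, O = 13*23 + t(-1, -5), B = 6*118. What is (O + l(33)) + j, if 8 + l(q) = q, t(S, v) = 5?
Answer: 1223/3 ≈ 407.67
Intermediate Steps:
B = 708
l(q) = -8 + q
O = 304 (O = 13*23 + 5 = 299 + 5 = 304)
j = 236/3 (j = (1/9)*708 = 236/3 ≈ 78.667)
(O + l(33)) + j = (304 + (-8 + 33)) + 236/3 = (304 + 25) + 236/3 = 329 + 236/3 = 1223/3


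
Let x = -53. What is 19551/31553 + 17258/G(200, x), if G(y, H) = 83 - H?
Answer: 273600305/2145604 ≈ 127.52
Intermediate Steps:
19551/31553 + 17258/G(200, x) = 19551/31553 + 17258/(83 - 1*(-53)) = 19551*(1/31553) + 17258/(83 + 53) = 19551/31553 + 17258/136 = 19551/31553 + 17258*(1/136) = 19551/31553 + 8629/68 = 273600305/2145604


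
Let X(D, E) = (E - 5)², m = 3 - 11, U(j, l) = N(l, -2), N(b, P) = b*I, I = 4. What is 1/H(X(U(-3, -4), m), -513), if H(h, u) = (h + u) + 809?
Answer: 1/465 ≈ 0.0021505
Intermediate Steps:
N(b, P) = 4*b (N(b, P) = b*4 = 4*b)
U(j, l) = 4*l
m = -8
X(D, E) = (-5 + E)²
H(h, u) = 809 + h + u
1/H(X(U(-3, -4), m), -513) = 1/(809 + (-5 - 8)² - 513) = 1/(809 + (-13)² - 513) = 1/(809 + 169 - 513) = 1/465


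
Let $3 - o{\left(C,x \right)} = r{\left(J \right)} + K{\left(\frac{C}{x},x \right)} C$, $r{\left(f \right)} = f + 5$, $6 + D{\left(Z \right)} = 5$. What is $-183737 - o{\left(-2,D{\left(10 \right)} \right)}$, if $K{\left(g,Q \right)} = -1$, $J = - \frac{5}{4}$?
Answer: $- \frac{734937}{4} \approx -1.8373 \cdot 10^{5}$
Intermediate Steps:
$J = - \frac{5}{4}$ ($J = \left(-5\right) \frac{1}{4} = - \frac{5}{4} \approx -1.25$)
$D{\left(Z \right)} = -1$ ($D{\left(Z \right)} = -6 + 5 = -1$)
$r{\left(f \right)} = 5 + f$
$o{\left(C,x \right)} = - \frac{3}{4} + C$ ($o{\left(C,x \right)} = 3 - \left(\left(5 - \frac{5}{4}\right) - C\right) = 3 - \left(\frac{15}{4} - C\right) = 3 + \left(- \frac{15}{4} + C\right) = - \frac{3}{4} + C$)
$-183737 - o{\left(-2,D{\left(10 \right)} \right)} = -183737 - \left(- \frac{3}{4} - 2\right) = -183737 - - \frac{11}{4} = -183737 + \frac{11}{4} = - \frac{734937}{4}$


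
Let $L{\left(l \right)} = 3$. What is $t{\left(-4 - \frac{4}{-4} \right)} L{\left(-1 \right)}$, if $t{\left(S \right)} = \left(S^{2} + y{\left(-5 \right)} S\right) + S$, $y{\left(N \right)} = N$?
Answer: $63$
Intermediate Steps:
$t{\left(S \right)} = S^{2} - 4 S$ ($t{\left(S \right)} = \left(S^{2} - 5 S\right) + S = S^{2} - 4 S$)
$t{\left(-4 - \frac{4}{-4} \right)} L{\left(-1 \right)} = \left(-4 - \frac{4}{-4}\right) \left(-4 - \left(4 + \frac{4}{-4}\right)\right) 3 = \left(-4 - -1\right) \left(-4 - 3\right) 3 = \left(-4 + 1\right) \left(-4 + \left(-4 + 1\right)\right) 3 = - 3 \left(-4 - 3\right) 3 = \left(-3\right) \left(-7\right) 3 = 21 \cdot 3 = 63$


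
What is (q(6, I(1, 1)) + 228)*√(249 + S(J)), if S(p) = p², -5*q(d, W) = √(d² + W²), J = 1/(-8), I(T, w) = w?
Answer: √15937*(1140 - √37)/40 ≈ 3578.7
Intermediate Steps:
J = -⅛ ≈ -0.12500
q(d, W) = -√(W² + d²)/5 (q(d, W) = -√(d² + W²)/5 = -√(W² + d²)/5)
(q(6, I(1, 1)) + 228)*√(249 + S(J)) = (-√(1² + 6²)/5 + 228)*√(249 + (-⅛)²) = (-√(1 + 36)/5 + 228)*√(249 + 1/64) = (-√37/5 + 228)*√(15937/64) = (228 - √37/5)*(√15937/8) = √15937*(228 - √37/5)/8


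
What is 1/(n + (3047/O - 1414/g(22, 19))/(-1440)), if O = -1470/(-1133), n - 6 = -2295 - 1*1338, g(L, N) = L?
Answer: -23284800/84490905071 ≈ -0.00027559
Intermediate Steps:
n = -3627 (n = 6 + (-2295 - 1*1338) = 6 + (-2295 - 1338) = 6 - 3633 = -3627)
O = 1470/1133 (O = -1470*(-1/1133) = 1470/1133 ≈ 1.2974)
1/(n + (3047/O - 1414/g(22, 19))/(-1440)) = 1/(-3627 + (3047/(1470/1133) - 1414/22)/(-1440)) = 1/(-3627 + (3047*(1133/1470) - 1414*1/22)*(-1/1440)) = 1/(-3627 + (3452251/1470 - 707/11)*(-1/1440)) = 1/(-3627 + (36935471/16170)*(-1/1440)) = 1/(-3627 - 36935471/23284800) = 1/(-84490905071/23284800) = -23284800/84490905071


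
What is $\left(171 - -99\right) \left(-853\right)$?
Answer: $-230310$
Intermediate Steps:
$\left(171 - -99\right) \left(-853\right) = \left(171 + 99\right) \left(-853\right) = 270 \left(-853\right) = -230310$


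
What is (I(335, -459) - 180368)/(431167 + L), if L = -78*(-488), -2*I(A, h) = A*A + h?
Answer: -236251/469231 ≈ -0.50349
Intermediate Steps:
I(A, h) = -h/2 - A²/2 (I(A, h) = -(A*A + h)/2 = -(A² + h)/2 = -(h + A²)/2 = -h/2 - A²/2)
L = 38064
(I(335, -459) - 180368)/(431167 + L) = ((-½*(-459) - ½*335²) - 180368)/(431167 + 38064) = ((459/2 - ½*112225) - 180368)/469231 = ((459/2 - 112225/2) - 180368)*(1/469231) = (-55883 - 180368)*(1/469231) = -236251*1/469231 = -236251/469231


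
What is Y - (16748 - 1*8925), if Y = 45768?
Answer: 37945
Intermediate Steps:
Y - (16748 - 1*8925) = 45768 - (16748 - 1*8925) = 45768 - (16748 - 8925) = 45768 - 1*7823 = 45768 - 7823 = 37945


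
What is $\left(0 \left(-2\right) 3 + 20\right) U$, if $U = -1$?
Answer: $-20$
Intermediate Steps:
$\left(0 \left(-2\right) 3 + 20\right) U = \left(0 \left(-2\right) 3 + 20\right) \left(-1\right) = \left(0 \cdot 3 + 20\right) \left(-1\right) = \left(0 + 20\right) \left(-1\right) = 20 \left(-1\right) = -20$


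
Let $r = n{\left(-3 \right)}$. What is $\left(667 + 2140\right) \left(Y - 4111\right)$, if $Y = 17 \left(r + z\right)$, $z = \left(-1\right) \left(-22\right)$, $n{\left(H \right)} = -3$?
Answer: $-10632916$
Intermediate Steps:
$r = -3$
$z = 22$
$Y = 323$ ($Y = 17 \left(-3 + 22\right) = 17 \cdot 19 = 323$)
$\left(667 + 2140\right) \left(Y - 4111\right) = \left(667 + 2140\right) \left(323 - 4111\right) = 2807 \left(-3788\right) = -10632916$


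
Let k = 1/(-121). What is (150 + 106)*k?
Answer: -256/121 ≈ -2.1157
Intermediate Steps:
k = -1/121 ≈ -0.0082645
(150 + 106)*k = (150 + 106)*(-1/121) = 256*(-1/121) = -256/121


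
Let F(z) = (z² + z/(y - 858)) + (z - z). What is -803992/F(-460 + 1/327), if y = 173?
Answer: -29444745744540/7749386973149 ≈ -3.7996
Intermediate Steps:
F(z) = z² - z/685 (F(z) = (z² + z/(173 - 858)) + (z - z) = (z² + z/(-685)) + 0 = (z² - z/685) + 0 = z² - z/685)
-803992/F(-460 + 1/327) = -803992*1/((-460 + 1/327)*(-1/685 + (-460 + 1/327))) = -803992*(-327/(150419*(-1/685 - 150419/327))) = -803992/((-150419/327*(-103037342/223995))) = -803992/15498773946298/73246365 = -803992*73246365/15498773946298 = -29444745744540/7749386973149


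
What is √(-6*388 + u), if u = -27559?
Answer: 11*I*√247 ≈ 172.88*I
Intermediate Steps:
√(-6*388 + u) = √(-6*388 - 27559) = √(-2328 - 27559) = √(-29887) = 11*I*√247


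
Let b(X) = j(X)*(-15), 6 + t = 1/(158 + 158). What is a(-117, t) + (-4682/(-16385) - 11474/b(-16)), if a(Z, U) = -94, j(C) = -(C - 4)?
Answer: -27265091/491550 ≈ -55.468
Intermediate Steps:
t = -1895/316 (t = -6 + 1/(158 + 158) = -6 + 1/316 = -1895/316 ≈ -5.9968)
j(C) = 4 - C (j(C) = -(-4 + C) = 4 - C)
b(X) = -60 + 15*X (b(X) = (4 - X)*(-15) = -60 + 15*X)
a(-117, t) + (-4682/(-16385) - 11474/b(-16)) = -94 + (-4682/(-16385) - 11474/(-60 + 15*(-16))) = -94 + (-4682*(-1/16385) - 11474/(-60 - 240)) = -94 + (4682/16385 - 11474/(-300)) = -94 + (4682/16385 - 11474*(-1/300)) = -94 + (4682/16385 + 5737/150) = -94 + 18940609/491550 = -27265091/491550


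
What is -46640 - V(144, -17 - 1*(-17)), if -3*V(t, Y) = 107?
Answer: -139813/3 ≈ -46604.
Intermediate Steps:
V(t, Y) = -107/3 (V(t, Y) = -⅓*107 = -107/3)
-46640 - V(144, -17 - 1*(-17)) = -46640 - 1*(-107/3) = -46640 + 107/3 = -139813/3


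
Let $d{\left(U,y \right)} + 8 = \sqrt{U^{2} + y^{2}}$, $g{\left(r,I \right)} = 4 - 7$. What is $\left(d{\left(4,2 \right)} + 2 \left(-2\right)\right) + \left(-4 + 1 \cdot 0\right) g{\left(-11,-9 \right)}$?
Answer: $2 \sqrt{5} \approx 4.4721$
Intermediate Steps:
$g{\left(r,I \right)} = -3$ ($g{\left(r,I \right)} = 4 - 7 = -3$)
$d{\left(U,y \right)} = -8 + \sqrt{U^{2} + y^{2}}$
$\left(d{\left(4,2 \right)} + 2 \left(-2\right)\right) + \left(-4 + 1 \cdot 0\right) g{\left(-11,-9 \right)} = \left(\left(-8 + \sqrt{4^{2} + 2^{2}}\right) + 2 \left(-2\right)\right) + \left(-4 + 1 \cdot 0\right) \left(-3\right) = \left(\left(-8 + \sqrt{16 + 4}\right) - 4\right) + \left(-4 + 0\right) \left(-3\right) = \left(\left(-8 + \sqrt{20}\right) - 4\right) - -12 = \left(\left(-8 + 2 \sqrt{5}\right) - 4\right) + 12 = \left(-12 + 2 \sqrt{5}\right) + 12 = 2 \sqrt{5}$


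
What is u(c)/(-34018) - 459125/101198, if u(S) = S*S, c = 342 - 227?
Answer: -4239214450/860638391 ≈ -4.9257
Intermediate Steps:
c = 115
u(S) = S²
u(c)/(-34018) - 459125/101198 = 115²/(-34018) - 459125/101198 = 13225*(-1/34018) - 459125*1/101198 = -13225/34018 - 459125/101198 = -4239214450/860638391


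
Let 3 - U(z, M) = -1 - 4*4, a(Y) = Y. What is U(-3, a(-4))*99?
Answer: 1980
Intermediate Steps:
U(z, M) = 20 (U(z, M) = 3 - (-1 - 4*4) = 3 - (-1 - 16) = 3 - 1*(-17) = 3 + 17 = 20)
U(-3, a(-4))*99 = 20*99 = 1980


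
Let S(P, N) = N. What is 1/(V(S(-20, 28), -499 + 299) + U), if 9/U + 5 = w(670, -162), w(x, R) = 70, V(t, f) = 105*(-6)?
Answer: -65/40941 ≈ -0.0015876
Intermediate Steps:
V(t, f) = -630
U = 9/65 (U = 9/(-5 + 70) = 9/65 ≈ 0.13846)
1/(V(S(-20, 28), -499 + 299) + U) = 1/(-630 + 9/65) = 1/(-40941/65) = -65/40941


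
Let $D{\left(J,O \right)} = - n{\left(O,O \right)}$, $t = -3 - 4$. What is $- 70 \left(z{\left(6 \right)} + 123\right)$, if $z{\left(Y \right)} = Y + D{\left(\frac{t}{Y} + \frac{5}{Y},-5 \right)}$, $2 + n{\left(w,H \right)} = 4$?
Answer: $-8890$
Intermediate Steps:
$t = -7$
$n{\left(w,H \right)} = 2$ ($n{\left(w,H \right)} = -2 + 4 = 2$)
$D{\left(J,O \right)} = -2$ ($D{\left(J,O \right)} = \left(-1\right) 2 = -2$)
$z{\left(Y \right)} = -2 + Y$ ($z{\left(Y \right)} = Y - 2 = -2 + Y$)
$- 70 \left(z{\left(6 \right)} + 123\right) = - 70 \left(\left(-2 + 6\right) + 123\right) = - 70 \left(4 + 123\right) = \left(-70\right) 127 = -8890$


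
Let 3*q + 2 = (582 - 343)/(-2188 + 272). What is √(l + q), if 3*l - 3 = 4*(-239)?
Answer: I*√2629737303/2874 ≈ 17.843*I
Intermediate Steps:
q = -1357/1916 (q = -⅔ + ((582 - 343)/(-2188 + 272))/3 = -⅔ + (239/(-1916))/3 = -⅔ + (239*(-1/1916))/3 = -⅔ + (⅓)*(-239/1916) = -⅔ - 239/5748 = -1357/1916 ≈ -0.70825)
l = -953/3 (l = 1 + (4*(-239))/3 = 1 + (⅓)*(-956) = 1 - 956/3 = -953/3 ≈ -317.67)
√(l + q) = √(-953/3 - 1357/1916) = √(-1830019/5748) = I*√2629737303/2874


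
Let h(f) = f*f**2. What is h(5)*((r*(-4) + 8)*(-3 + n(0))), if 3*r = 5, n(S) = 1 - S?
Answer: -1000/3 ≈ -333.33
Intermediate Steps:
r = 5/3 (r = (1/3)*5 = 5/3 ≈ 1.6667)
h(f) = f**3
h(5)*((r*(-4) + 8)*(-3 + n(0))) = 5**3*(((5/3)*(-4) + 8)*(-3 + (1 - 1*0))) = 125*((-20/3 + 8)*(-3 + (1 + 0))) = 125*(4*(-3 + 1)/3) = 125*((4/3)*(-2)) = 125*(-8/3) = -1000/3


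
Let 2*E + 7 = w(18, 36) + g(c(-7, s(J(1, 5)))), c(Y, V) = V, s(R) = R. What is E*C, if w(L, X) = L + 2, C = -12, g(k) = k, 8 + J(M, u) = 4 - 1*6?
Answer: -18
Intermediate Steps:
J(M, u) = -10 (J(M, u) = -8 + (4 - 1*6) = -8 + (4 - 6) = -8 - 2 = -10)
w(L, X) = 2 + L
E = 3/2 (E = -7/2 + ((2 + 18) - 10)/2 = -7/2 + (20 - 10)/2 = -7/2 + (1/2)*10 = -7/2 + 5 = 3/2 ≈ 1.5000)
E*C = (3/2)*(-12) = -18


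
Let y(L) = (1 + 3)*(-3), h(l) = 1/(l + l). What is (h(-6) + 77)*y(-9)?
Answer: -923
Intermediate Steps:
h(l) = 1/(2*l)
y(L) = -12 (y(L) = 4*(-3) = -12)
(h(-6) + 77)*y(-9) = ((½)/(-6) + 77)*(-12) = ((½)*(-⅙) + 77)*(-12) = (-1/12 + 77)*(-12) = (923/12)*(-12) = -923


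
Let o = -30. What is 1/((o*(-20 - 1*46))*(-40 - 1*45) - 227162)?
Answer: -1/395462 ≈ -2.5287e-6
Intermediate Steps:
1/((o*(-20 - 1*46))*(-40 - 1*45) - 227162) = 1/((-30*(-20 - 1*46))*(-40 - 1*45) - 227162) = 1/((-30*(-20 - 46))*(-40 - 45) - 227162) = 1/(-30*(-66)*(-85) - 227162) = 1/(1980*(-85) - 227162) = 1/(-168300 - 227162) = 1/(-395462) = -1/395462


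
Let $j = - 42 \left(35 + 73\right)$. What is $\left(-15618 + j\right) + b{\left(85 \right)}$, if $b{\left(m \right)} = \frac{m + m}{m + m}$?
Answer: $-20153$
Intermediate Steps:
$b{\left(m \right)} = 1$ ($b{\left(m \right)} = \frac{2 m}{2 m} = 2 m \frac{1}{2 m} = 1$)
$j = -4536$ ($j = \left(-42\right) 108 = -4536$)
$\left(-15618 + j\right) + b{\left(85 \right)} = \left(-15618 - 4536\right) + 1 = -20154 + 1 = -20153$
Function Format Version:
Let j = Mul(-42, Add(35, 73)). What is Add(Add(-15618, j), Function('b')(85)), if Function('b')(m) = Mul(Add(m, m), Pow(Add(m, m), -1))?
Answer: -20153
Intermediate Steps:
Function('b')(m) = 1 (Function('b')(m) = Mul(Mul(2, m), Pow(Mul(2, m), -1)) = Mul(Mul(2, m), Mul(Rational(1, 2), Pow(m, -1))) = 1)
j = -4536 (j = Mul(-42, 108) = -4536)
Add(Add(-15618, j), Function('b')(85)) = Add(Add(-15618, -4536), 1) = Add(-20154, 1) = -20153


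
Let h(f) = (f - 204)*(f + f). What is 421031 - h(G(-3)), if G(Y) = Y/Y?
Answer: 421437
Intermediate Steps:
G(Y) = 1
h(f) = 2*f*(-204 + f) (h(f) = (-204 + f)*(2*f) = 2*f*(-204 + f))
421031 - h(G(-3)) = 421031 - 2*(-204 + 1) = 421031 - 2*(-203) = 421031 - 1*(-406) = 421031 + 406 = 421437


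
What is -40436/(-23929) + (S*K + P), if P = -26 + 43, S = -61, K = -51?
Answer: 74890348/23929 ≈ 3129.7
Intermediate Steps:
P = 17
-40436/(-23929) + (S*K + P) = -40436/(-23929) + (-61*(-51) + 17) = -40436*(-1/23929) + (3111 + 17) = 40436/23929 + 3128 = 74890348/23929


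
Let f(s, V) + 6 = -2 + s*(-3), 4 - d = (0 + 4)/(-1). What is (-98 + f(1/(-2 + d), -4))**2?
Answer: 45369/4 ≈ 11342.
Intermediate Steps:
d = 8 (d = 4 - (0 + 4)/(-1) = 4 - 4*(-1) = 4 - 1*(-4) = 4 + 4 = 8)
f(s, V) = -8 - 3*s (f(s, V) = -6 + (-2 + s*(-3)) = -6 + (-2 - 3*s) = -8 - 3*s)
(-98 + f(1/(-2 + d), -4))**2 = (-98 + (-8 - 3/(-2 + 8)))**2 = (-98 + (-8 - 3/6))**2 = (-98 + (-8 - 3*1/6))**2 = (-98 + (-8 - 1/2))**2 = (-98 - 17/2)**2 = (-213/2)**2 = 45369/4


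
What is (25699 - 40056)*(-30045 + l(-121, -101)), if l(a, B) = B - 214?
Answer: 435878520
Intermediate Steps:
l(a, B) = -214 + B
(25699 - 40056)*(-30045 + l(-121, -101)) = (25699 - 40056)*(-30045 + (-214 - 101)) = -14357*(-30045 - 315) = -14357*(-30360) = 435878520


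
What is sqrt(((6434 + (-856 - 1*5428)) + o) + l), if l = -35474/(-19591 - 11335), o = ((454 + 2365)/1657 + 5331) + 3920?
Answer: 11*sqrt(23097078922043)/545153 ≈ 96.973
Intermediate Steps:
o = 15331726/1657 (o = (2819*(1/1657) + 5331) + 3920 = (2819/1657 + 5331) + 3920 = 8836286/1657 + 3920 = 15331726/1657 ≈ 9252.7)
l = 17737/15463 (l = -35474/(-30926) = -35474*(-1/30926) = 17737/15463 ≈ 1.1471)
sqrt(((6434 + (-856 - 1*5428)) + o) + l) = sqrt(((6434 + (-856 - 1*5428)) + 15331726/1657) + 17737/15463) = sqrt(((6434 + (-856 - 5428)) + 15331726/1657) + 17737/15463) = sqrt(((6434 - 6284) + 15331726/1657) + 17737/15463) = sqrt((150 + 15331726/1657) + 17737/15463) = sqrt(15580276/1657 + 17737/15463) = sqrt(240947197997/25622191) = 11*sqrt(23097078922043)/545153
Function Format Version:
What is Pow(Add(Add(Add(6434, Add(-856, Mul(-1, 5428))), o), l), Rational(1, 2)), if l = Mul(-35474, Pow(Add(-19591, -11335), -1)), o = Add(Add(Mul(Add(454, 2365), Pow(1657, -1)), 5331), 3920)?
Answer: Mul(Rational(11, 545153), Pow(23097078922043, Rational(1, 2))) ≈ 96.973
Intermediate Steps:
o = Rational(15331726, 1657) (o = Add(Add(Mul(2819, Rational(1, 1657)), 5331), 3920) = Add(Add(Rational(2819, 1657), 5331), 3920) = Add(Rational(8836286, 1657), 3920) = Rational(15331726, 1657) ≈ 9252.7)
l = Rational(17737, 15463) (l = Mul(-35474, Pow(-30926, -1)) = Mul(-35474, Rational(-1, 30926)) = Rational(17737, 15463) ≈ 1.1471)
Pow(Add(Add(Add(6434, Add(-856, Mul(-1, 5428))), o), l), Rational(1, 2)) = Pow(Add(Add(Add(6434, Add(-856, Mul(-1, 5428))), Rational(15331726, 1657)), Rational(17737, 15463)), Rational(1, 2)) = Pow(Add(Add(Add(6434, Add(-856, -5428)), Rational(15331726, 1657)), Rational(17737, 15463)), Rational(1, 2)) = Pow(Add(Add(Add(6434, -6284), Rational(15331726, 1657)), Rational(17737, 15463)), Rational(1, 2)) = Pow(Add(Add(150, Rational(15331726, 1657)), Rational(17737, 15463)), Rational(1, 2)) = Pow(Add(Rational(15580276, 1657), Rational(17737, 15463)), Rational(1, 2)) = Pow(Rational(240947197997, 25622191), Rational(1, 2)) = Mul(Rational(11, 545153), Pow(23097078922043, Rational(1, 2)))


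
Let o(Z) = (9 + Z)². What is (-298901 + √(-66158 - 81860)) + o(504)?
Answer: -35732 + I*√148018 ≈ -35732.0 + 384.73*I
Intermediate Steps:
(-298901 + √(-66158 - 81860)) + o(504) = (-298901 + √(-66158 - 81860)) + (9 + 504)² = (-298901 + √(-148018)) + 513² = (-298901 + I*√148018) + 263169 = -35732 + I*√148018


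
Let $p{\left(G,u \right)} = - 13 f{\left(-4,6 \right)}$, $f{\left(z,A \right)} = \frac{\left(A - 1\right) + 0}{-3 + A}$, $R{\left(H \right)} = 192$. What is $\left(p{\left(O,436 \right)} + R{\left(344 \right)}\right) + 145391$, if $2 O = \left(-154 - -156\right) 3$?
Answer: $\frac{436684}{3} \approx 1.4556 \cdot 10^{5}$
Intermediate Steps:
$f{\left(z,A \right)} = \frac{-1 + A}{-3 + A}$ ($f{\left(z,A \right)} = \frac{\left(-1 + A\right) + 0}{-3 + A} = \frac{-1 + A}{-3 + A}$)
$O = 3$ ($O = \frac{\left(-154 - -156\right) 3}{2} = \frac{\left(-154 + 156\right) 3}{2} = \frac{2 \cdot 3}{2} = \frac{1}{2} \cdot 6 = 3$)
$p{\left(G,u \right)} = - \frac{65}{3}$ ($p{\left(G,u \right)} = - 13 \frac{-1 + 6}{-3 + 6} = - 13 \cdot \frac{1}{3} \cdot 5 = \left(-13\right) \frac{5}{3} = - \frac{65}{3}$)
$\left(p{\left(O,436 \right)} + R{\left(344 \right)}\right) + 145391 = \left(- \frac{65}{3} + 192\right) + 145391 = \frac{511}{3} + 145391 = \frac{436684}{3}$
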